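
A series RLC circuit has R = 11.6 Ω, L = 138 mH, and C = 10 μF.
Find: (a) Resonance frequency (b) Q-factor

Step 1 — Resonance condition Im(Z)=0 gives ω₀ = 1/√(LC).
Step 2 — ω₀ = 1/√(0.138·1e-05) = 851.3 rad/s.
Step 3 — f₀ = ω₀/(2π) = 135.5 Hz.
Step 4 — Series Q: Q = ω₀L/R = 851.3·0.138/11.6 = 10.13.

(a) f₀ = 135.5 Hz  (b) Q = 10.13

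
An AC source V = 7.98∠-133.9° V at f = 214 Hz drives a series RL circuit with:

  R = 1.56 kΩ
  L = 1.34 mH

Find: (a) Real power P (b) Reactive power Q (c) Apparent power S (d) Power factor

Step 1 — Angular frequency: ω = 2π·f = 2π·214 = 1345 rad/s.
Step 2 — Component impedances:
  R: Z = R = 1560 Ω
  L: Z = jωL = j·1345·0.00134 = 0 + j1.802 Ω
Step 3 — Series combination: Z_total = R + L = 1560 + j1.802 Ω = 1560∠0.1° Ω.
Step 4 — Source phasor: V = 7.98∠-133.9° V = -5.533 - j5.75 V.
Step 5 — Current: I = V / Z = -0.003551 - j0.003682 A = 0.005115∠-134.0° A.
Step 6 — Complex power: S = V·I* = 0.04082 + j4.715e-05 VA.
Step 7 — Real power: P = Re(S) = 0.04082 W.
Step 8 — Reactive power: Q = Im(S) = 4.715e-05 VAR.
Step 9 — Apparent power: |S| = 0.04082 VA.
Step 10 — Power factor: PF = P/|S| = 1 (lagging).

(a) P = 0.04082 W  (b) Q = 4.715e-05 VAR  (c) S = 0.04082 VA  (d) PF = 1 (lagging)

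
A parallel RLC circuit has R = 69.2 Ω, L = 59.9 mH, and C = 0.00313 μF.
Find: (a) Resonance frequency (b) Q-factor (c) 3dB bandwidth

Step 1 — Resonance: ω₀ = 1/√(LC) = 1/√(0.0599·3.13e-09) = 7.303e+04 rad/s.
Step 2 — f₀ = ω₀/(2π) = 1.162e+04 Hz.
Step 3 — Parallel Q: Q = R/(ω₀L) = 69.2/(7.303e+04·0.0599) = 0.01582.
Step 4 — Bandwidth: Δω = ω₀/Q = 4.617e+06 rad/s; BW = Δω/(2π) = 7.348e+05 Hz.

(a) f₀ = 1.162e+04 Hz  (b) Q = 0.01582  (c) BW = 7.348e+05 Hz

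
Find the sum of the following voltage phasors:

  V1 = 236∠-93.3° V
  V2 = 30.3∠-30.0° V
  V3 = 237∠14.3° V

Step 1 — Convert each phasor to rectangular form:
  V1 = 236·(cos(-93.3°) + j·sin(-93.3°)) = -13.59 - j235.6 V
  V2 = 30.3·(cos(-30.0°) + j·sin(-30.0°)) = 26.24 - j15.15 V
  V3 = 237·(cos(14.3°) + j·sin(14.3°)) = 229.7 + j58.54 V
Step 2 — Sum components: V_total = 242.3 - j192.2 V.
Step 3 — Convert to polar: |V_total| = 309.3 V, ∠V_total = -38.4°.

V_total = 309.3∠-38.4° V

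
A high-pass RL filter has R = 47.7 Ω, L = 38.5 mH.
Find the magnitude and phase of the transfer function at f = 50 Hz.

Step 1 — Angular frequency: ω = 2π·50 = 314.2 rad/s.
Step 2 — Transfer function: H(jω) = jωL/(R + jωL).
Step 3 — Numerator jωL = j·12.1; denominator R + jωL = 47.7 + j12.1.
Step 4 — H = 0.06041 + j0.2382.
Step 5 — Magnitude: |H| = 0.2458 (-12.2 dB); phase: φ = 75.8°.

|H| = 0.2458 (-12.2 dB), φ = 75.8°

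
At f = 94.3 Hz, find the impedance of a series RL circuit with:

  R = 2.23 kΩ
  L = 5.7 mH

Step 1 — Angular frequency: ω = 2π·f = 2π·94.3 = 592.5 rad/s.
Step 2 — Component impedances:
  R: Z = R = 2230 Ω
  L: Z = jωL = j·592.5·0.0057 = 0 + j3.377 Ω
Step 3 — Series combination: Z_total = R + L = 2230 + j3.377 Ω = 2230∠0.1° Ω.

Z = 2230 + j3.377 Ω = 2230∠0.1° Ω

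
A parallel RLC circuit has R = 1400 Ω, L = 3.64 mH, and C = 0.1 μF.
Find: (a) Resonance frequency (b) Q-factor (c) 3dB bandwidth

Step 1 — Resonance: ω₀ = 1/√(LC) = 1/√(0.00364·1e-07) = 5.241e+04 rad/s.
Step 2 — f₀ = ω₀/(2π) = 8342 Hz.
Step 3 — Parallel Q: Q = R/(ω₀L) = 1400/(5.241e+04·0.00364) = 7.338.
Step 4 — Bandwidth: Δω = ω₀/Q = 7143 rad/s; BW = Δω/(2π) = 1137 Hz.

(a) f₀ = 8342 Hz  (b) Q = 7.338  (c) BW = 1137 Hz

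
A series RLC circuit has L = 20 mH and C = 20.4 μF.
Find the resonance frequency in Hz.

Step 1 — Resonance condition Im(Z)=0 gives ω₀ = 1/√(LC).
Step 2 — ω₀ = 1/√(0.02·2.04e-05) = 1566 rad/s.
Step 3 — f₀ = ω₀/(2π) = 249.2 Hz.

f₀ = 249.2 Hz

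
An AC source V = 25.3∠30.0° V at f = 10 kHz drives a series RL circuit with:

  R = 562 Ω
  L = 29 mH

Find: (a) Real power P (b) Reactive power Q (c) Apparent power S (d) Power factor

Step 1 — Angular frequency: ω = 2π·f = 2π·1e+04 = 6.283e+04 rad/s.
Step 2 — Component impedances:
  R: Z = R = 562 Ω
  L: Z = jωL = j·6.283e+04·0.029 = 0 + j1822 Ω
Step 3 — Series combination: Z_total = R + L = 562 + j1822 Ω = 1907∠72.9° Ω.
Step 4 — Source phasor: V = 25.3∠30.0° V = 21.91 + j12.65 V.
Step 5 — Current: I = V / Z = 0.009726 - j0.009025 A = 0.01327∠-42.9° A.
Step 6 — Complex power: S = V·I* = 0.09894 + j0.3208 VA.
Step 7 — Real power: P = Re(S) = 0.09894 W.
Step 8 — Reactive power: Q = Im(S) = 0.3208 VAR.
Step 9 — Apparent power: |S| = 0.3357 VA.
Step 10 — Power factor: PF = P/|S| = 0.2947 (lagging).

(a) P = 0.09894 W  (b) Q = 0.3208 VAR  (c) S = 0.3357 VA  (d) PF = 0.2947 (lagging)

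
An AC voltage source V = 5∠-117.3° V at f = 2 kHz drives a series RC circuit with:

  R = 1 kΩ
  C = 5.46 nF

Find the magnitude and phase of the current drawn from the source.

Step 1 — Angular frequency: ω = 2π·f = 2π·2000 = 1.257e+04 rad/s.
Step 2 — Component impedances:
  R: Z = R = 1000 Ω
  C: Z = 1/(jωC) = -j/(ω·C) = 0 - j1.457e+04 Ω
Step 3 — Series combination: Z_total = R + C = 1000 - j1.457e+04 Ω = 1.461e+04∠-86.1° Ω.
Step 4 — Source phasor: V = 5∠-117.3° V = -2.293 - j4.443 V.
Step 5 — Ohm's law: I = V / Z_total = (-2.293 - j4.443) / (1000 - j1.457e+04) = 0.0002927 - j0.0001774 A.
Step 6 — Convert to polar: |I| = 0.0003423 A, ∠I = -31.2°.

I = 0.0003423∠-31.2° A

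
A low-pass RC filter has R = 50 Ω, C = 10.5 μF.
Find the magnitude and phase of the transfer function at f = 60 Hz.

Step 1 — Angular frequency: ω = 2π·60 = 377 rad/s.
Step 2 — Transfer function: H(jω) = 1/(1 + jωRC).
Step 3 — Denominator: 1 + jωRC = 1 + j·377·50·1.05e-05 = 1 + j0.1979.
Step 4 — H = 0.9623 - j0.1905.
Step 5 — Magnitude: |H| = 0.981 (-0.2 dB); phase: φ = -11.2°.

|H| = 0.981 (-0.2 dB), φ = -11.2°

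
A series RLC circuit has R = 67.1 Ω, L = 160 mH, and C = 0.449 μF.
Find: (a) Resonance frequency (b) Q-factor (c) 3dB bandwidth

Step 1 — Resonance condition Im(Z)=0 gives ω₀ = 1/√(LC).
Step 2 — ω₀ = 1/√(0.16·4.49e-07) = 3731 rad/s.
Step 3 — f₀ = ω₀/(2π) = 593.8 Hz.
Step 4 — Series Q: Q = ω₀L/R = 3731·0.16/67.1 = 8.896.
Step 5 — 3dB bandwidth: Δω = ω₀/Q = 419.4 rad/s; BW = Δω/(2π) = 66.75 Hz.

(a) f₀ = 593.8 Hz  (b) Q = 8.896  (c) BW = 66.75 Hz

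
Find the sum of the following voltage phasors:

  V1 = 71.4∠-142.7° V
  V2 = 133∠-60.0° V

Step 1 — Convert each phasor to rectangular form:
  V1 = 71.4·(cos(-142.7°) + j·sin(-142.7°)) = -56.8 - j43.27 V
  V2 = 133·(cos(-60.0°) + j·sin(-60.0°)) = 66.5 - j115.2 V
Step 2 — Sum components: V_total = 9.703 - j158.4 V.
Step 3 — Convert to polar: |V_total| = 158.7 V, ∠V_total = -86.5°.

V_total = 158.7∠-86.5° V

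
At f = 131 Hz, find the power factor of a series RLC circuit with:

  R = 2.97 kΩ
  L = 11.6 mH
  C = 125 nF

Step 1 — Angular frequency: ω = 2π·f = 2π·131 = 823.1 rad/s.
Step 2 — Component impedances:
  R: Z = R = 2970 Ω
  L: Z = jωL = j·823.1·0.0116 = 0 + j9.548 Ω
  C: Z = 1/(jωC) = -j/(ω·C) = 0 - j9719 Ω
Step 3 — Series combination: Z_total = R + L + C = 2970 - j9710 Ω = 1.015e+04∠-73.0° Ω.
Step 4 — Power factor: PF = cos(φ) = Re(Z)/|Z| = 2970/10154 = 0.2925.
Step 5 — Type: Im(Z) = -9710 ⇒ leading (phase φ = -73.0°).

PF = 0.2925 (leading, φ = -73.0°)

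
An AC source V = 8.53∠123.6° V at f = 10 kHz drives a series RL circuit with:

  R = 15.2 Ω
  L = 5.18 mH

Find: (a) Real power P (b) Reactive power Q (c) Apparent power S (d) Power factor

Step 1 — Angular frequency: ω = 2π·f = 2π·1e+04 = 6.283e+04 rad/s.
Step 2 — Component impedances:
  R: Z = R = 15.2 Ω
  L: Z = jωL = j·6.283e+04·0.00518 = 0 + j325.5 Ω
Step 3 — Series combination: Z_total = R + L = 15.2 + j325.5 Ω = 325.8∠87.3° Ω.
Step 4 — Source phasor: V = 8.53∠123.6° V = -4.72 + j7.105 V.
Step 5 — Current: I = V / Z = 0.02111 + j0.01549 A = 0.02618∠36.3° A.
Step 6 — Complex power: S = V·I* = 0.01042 + j0.2231 VA.
Step 7 — Real power: P = Re(S) = 0.01042 W.
Step 8 — Reactive power: Q = Im(S) = 0.2231 VAR.
Step 9 — Apparent power: |S| = 0.2233 VA.
Step 10 — Power factor: PF = P/|S| = 0.04665 (lagging).

(a) P = 0.01042 W  (b) Q = 0.2231 VAR  (c) S = 0.2233 VA  (d) PF = 0.04665 (lagging)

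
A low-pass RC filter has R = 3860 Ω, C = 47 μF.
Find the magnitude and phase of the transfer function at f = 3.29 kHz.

Step 1 — Angular frequency: ω = 2π·3290 = 2.067e+04 rad/s.
Step 2 — Transfer function: H(jω) = 1/(1 + jωRC).
Step 3 — Denominator: 1 + jωRC = 1 + j·2.067e+04·3860·4.7e-05 = 1 + j3750.
Step 4 — H = 7.11e-08 - j0.0002666.
Step 5 — Magnitude: |H| = 0.0002666 (-71.5 dB); phase: φ = -90.0°.

|H| = 0.0002666 (-71.5 dB), φ = -90.0°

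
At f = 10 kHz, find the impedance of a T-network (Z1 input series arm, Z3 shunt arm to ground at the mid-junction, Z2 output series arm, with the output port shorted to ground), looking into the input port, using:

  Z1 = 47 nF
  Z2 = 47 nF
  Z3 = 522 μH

Step 1 — Angular frequency: ω = 2π·f = 2π·1e+04 = 6.283e+04 rad/s.
Step 2 — Component impedances:
  Z1: Z = 1/(jωC) = -j/(ω·C) = 0 - j338.6 Ω
  Z2: Z = 1/(jωC) = -j/(ω·C) = 0 - j338.6 Ω
  Z3: Z = jωL = j·6.283e+04·0.000522 = 0 + j32.8 Ω
Step 3 — With the output port shorted to ground, the output series arm Z2 runs from the junction to ground; the shunt arm Z3 also runs from the junction to ground. They appear in parallel: Z3 || Z2 = 0 + j36.32 Ω.
Step 4 — Series with input arm Z1: Z_in = Z1 + (Z3 || Z2) = 0 - j302.3 Ω = 302.3∠-90.0° Ω.

Z = 0 - j302.3 Ω = 302.3∠-90.0° Ω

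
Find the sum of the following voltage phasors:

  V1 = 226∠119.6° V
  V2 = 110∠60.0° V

Step 1 — Convert each phasor to rectangular form:
  V1 = 226·(cos(119.6°) + j·sin(119.6°)) = -111.6 + j196.5 V
  V2 = 110·(cos(60.0°) + j·sin(60.0°)) = 55 + j95.26 V
Step 2 — Sum components: V_total = -56.63 + j291.8 V.
Step 3 — Convert to polar: |V_total| = 297.2 V, ∠V_total = 101.0°.

V_total = 297.2∠101.0° V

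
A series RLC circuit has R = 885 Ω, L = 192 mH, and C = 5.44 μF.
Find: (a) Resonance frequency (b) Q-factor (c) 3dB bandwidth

Step 1 — Resonance: ω₀ = 1/√(LC) = 1/√(0.192·5.44e-06) = 978.5 rad/s.
Step 2 — f₀ = ω₀/(2π) = 155.7 Hz.
Step 3 — Series Q: Q = ω₀L/R = 978.5·0.192/885 = 0.2123.
Step 4 — Bandwidth: Δω = ω₀/Q = 4609 rad/s; BW = Δω/(2π) = 733.6 Hz.

(a) f₀ = 155.7 Hz  (b) Q = 0.2123  (c) BW = 733.6 Hz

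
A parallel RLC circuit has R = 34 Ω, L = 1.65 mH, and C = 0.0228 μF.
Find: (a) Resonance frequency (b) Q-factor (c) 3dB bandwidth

Step 1 — Resonance: ω₀ = 1/√(LC) = 1/√(0.00165·2.28e-08) = 1.63e+05 rad/s.
Step 2 — f₀ = ω₀/(2π) = 2.595e+04 Hz.
Step 3 — Parallel Q: Q = R/(ω₀L) = 34/(1.63e+05·0.00165) = 0.1264.
Step 4 — Bandwidth: Δω = ω₀/Q = 1.29e+06 rad/s; BW = Δω/(2π) = 2.053e+05 Hz.

(a) f₀ = 2.595e+04 Hz  (b) Q = 0.1264  (c) BW = 2.053e+05 Hz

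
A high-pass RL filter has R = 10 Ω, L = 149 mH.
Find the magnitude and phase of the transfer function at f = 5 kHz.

Step 1 — Angular frequency: ω = 2π·5000 = 3.142e+04 rad/s.
Step 2 — Transfer function: H(jω) = jωL/(R + jωL).
Step 3 — Numerator jωL = j·4681; denominator R + jωL = 10 + j4681.
Step 4 — H = 1 + j0.002136.
Step 5 — Magnitude: |H| = 1 (-0.0 dB); phase: φ = 0.1°.

|H| = 1 (-0.0 dB), φ = 0.1°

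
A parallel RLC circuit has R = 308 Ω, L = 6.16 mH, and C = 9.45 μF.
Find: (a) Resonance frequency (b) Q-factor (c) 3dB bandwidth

Step 1 — Resonance: ω₀ = 1/√(LC) = 1/√(0.00616·9.45e-06) = 4145 rad/s.
Step 2 — f₀ = ω₀/(2π) = 659.7 Hz.
Step 3 — Parallel Q: Q = R/(ω₀L) = 308/(4145·0.00616) = 12.06.
Step 4 — Bandwidth: Δω = ω₀/Q = 343.6 rad/s; BW = Δω/(2π) = 54.68 Hz.

(a) f₀ = 659.7 Hz  (b) Q = 12.06  (c) BW = 54.68 Hz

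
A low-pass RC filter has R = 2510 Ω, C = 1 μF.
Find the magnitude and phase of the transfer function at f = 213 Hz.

Step 1 — Angular frequency: ω = 2π·213 = 1338 rad/s.
Step 2 — Transfer function: H(jω) = 1/(1 + jωRC).
Step 3 — Denominator: 1 + jωRC = 1 + j·1338·2510·1e-06 = 1 + j3.359.
Step 4 — H = 0.08141 - j0.2735.
Step 5 — Magnitude: |H| = 0.2853 (-10.9 dB); phase: φ = -73.4°.

|H| = 0.2853 (-10.9 dB), φ = -73.4°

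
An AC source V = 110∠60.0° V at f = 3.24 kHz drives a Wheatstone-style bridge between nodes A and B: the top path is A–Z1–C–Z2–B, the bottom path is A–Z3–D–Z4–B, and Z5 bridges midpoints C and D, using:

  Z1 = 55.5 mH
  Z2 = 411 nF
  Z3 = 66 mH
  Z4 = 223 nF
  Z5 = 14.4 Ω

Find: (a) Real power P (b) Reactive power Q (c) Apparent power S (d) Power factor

Step 1 — Angular frequency: ω = 2π·f = 2π·3240 = 2.036e+04 rad/s.
Step 2 — Component impedances:
  Z1: Z = jωL = j·2.036e+04·0.0555 = 0 + j1130 Ω
  Z2: Z = 1/(jωC) = -j/(ω·C) = 0 - j119.5 Ω
  Z3: Z = jωL = j·2.036e+04·0.066 = 0 + j1344 Ω
  Z4: Z = 1/(jωC) = -j/(ω·C) = 0 - j220.3 Ω
  Z5: Z = R = 14.4 Ω
Step 3 — Bridge requires nodal analysis (the Z5 bridge couples midpoints C and D, so the two paths cannot be reduced to a simple series/parallel combination). Setting node B to ground and injecting 1 A at node A, the 3-node admittance system at A, C, D solves to V_A = Z_AB = 0.1587 + j536.3 Ω = 536.3∠90.0° Ω.
Step 4 — Source phasor: V = 110∠60.0° V = 55 + j95.26 V.
Step 5 — Current: I = V / Z = 0.1777 - j0.1025 A = 0.2051∠-30.0° A.
Step 6 — Complex power: S = V·I* = 0.006678 + j22.56 VA.
Step 7 — Real power: P = Re(S) = 0.006678 W.
Step 8 — Reactive power: Q = Im(S) = 22.56 VAR.
Step 9 — Apparent power: |S| = 22.56 VA.
Step 10 — Power factor: PF = P/|S| = 0.000296 (lagging).

(a) P = 0.006678 W  (b) Q = 22.56 VAR  (c) S = 22.56 VA  (d) PF = 0.000296 (lagging)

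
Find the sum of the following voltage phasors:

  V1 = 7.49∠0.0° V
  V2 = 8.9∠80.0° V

Step 1 — Convert each phasor to rectangular form:
  V1 = 7.49·(cos(0.0°) + j·sin(0.0°)) = 7.49 V
  V2 = 8.9·(cos(80.0°) + j·sin(80.0°)) = 1.545 + j8.765 V
Step 2 — Sum components: V_total = 9.035 + j8.765 V.
Step 3 — Convert to polar: |V_total| = 12.59 V, ∠V_total = 44.1°.

V_total = 12.59∠44.1° V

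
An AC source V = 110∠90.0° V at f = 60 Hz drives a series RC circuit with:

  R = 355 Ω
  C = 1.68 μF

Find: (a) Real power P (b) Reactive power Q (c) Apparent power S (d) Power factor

Step 1 — Angular frequency: ω = 2π·f = 2π·60 = 377 rad/s.
Step 2 — Component impedances:
  R: Z = R = 355 Ω
  C: Z = 1/(jωC) = -j/(ω·C) = 0 - j1579 Ω
Step 3 — Series combination: Z_total = R + C = 355 - j1579 Ω = 1618∠-77.3° Ω.
Step 4 — Source phasor: V = 110∠90.0° V = 0 + j110 V.
Step 5 — Current: I = V / Z = -0.06632 + j0.01491 A = 0.06797∠167.3° A.
Step 6 — Complex power: S = V·I* = 1.64 - j7.295 VA.
Step 7 — Real power: P = Re(S) = 1.64 W.
Step 8 — Reactive power: Q = Im(S) = -7.295 VAR.
Step 9 — Apparent power: |S| = 7.477 VA.
Step 10 — Power factor: PF = P/|S| = 0.2194 (leading).

(a) P = 1.64 W  (b) Q = -7.295 VAR  (c) S = 7.477 VA  (d) PF = 0.2194 (leading)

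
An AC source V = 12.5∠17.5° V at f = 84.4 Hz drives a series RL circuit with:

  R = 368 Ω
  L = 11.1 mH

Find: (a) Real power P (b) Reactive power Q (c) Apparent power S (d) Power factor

Step 1 — Angular frequency: ω = 2π·f = 2π·84.4 = 530.3 rad/s.
Step 2 — Component impedances:
  R: Z = R = 368 Ω
  L: Z = jωL = j·530.3·0.0111 = 0 + j5.886 Ω
Step 3 — Series combination: Z_total = R + L = 368 + j5.886 Ω = 368∠0.9° Ω.
Step 4 — Source phasor: V = 12.5∠17.5° V = 11.92 + j3.759 V.
Step 5 — Current: I = V / Z = 0.03255 + j0.009694 A = 0.03396∠16.6° A.
Step 6 — Complex power: S = V·I* = 0.4245 + j0.00679 VA.
Step 7 — Real power: P = Re(S) = 0.4245 W.
Step 8 — Reactive power: Q = Im(S) = 0.00679 VAR.
Step 9 — Apparent power: |S| = 0.4245 VA.
Step 10 — Power factor: PF = P/|S| = 0.9999 (lagging).

(a) P = 0.4245 W  (b) Q = 0.00679 VAR  (c) S = 0.4245 VA  (d) PF = 0.9999 (lagging)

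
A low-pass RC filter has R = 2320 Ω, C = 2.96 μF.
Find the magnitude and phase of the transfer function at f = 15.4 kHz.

Step 1 — Angular frequency: ω = 2π·1.54e+04 = 9.676e+04 rad/s.
Step 2 — Transfer function: H(jω) = 1/(1 + jωRC).
Step 3 — Denominator: 1 + jωRC = 1 + j·9.676e+04·2320·2.96e-06 = 1 + j664.5.
Step 4 — H = 2.265e-06 - j0.001505.
Step 5 — Magnitude: |H| = 0.001505 (-56.4 dB); phase: φ = -89.9°.

|H| = 0.001505 (-56.4 dB), φ = -89.9°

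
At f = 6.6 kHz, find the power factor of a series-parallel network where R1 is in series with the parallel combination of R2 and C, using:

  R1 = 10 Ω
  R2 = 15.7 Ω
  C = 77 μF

Step 1 — Angular frequency: ω = 2π·f = 2π·6600 = 4.147e+04 rad/s.
Step 2 — Component impedances:
  R1: Z = R = 10 Ω
  R2: Z = R = 15.7 Ω
  C: Z = 1/(jωC) = -j/(ω·C) = 0 - j0.3132 Ω
Step 3 — Parallel branch: R2 || C = 1/(1/R2 + 1/C) = 0.006245 - j0.313 Ω.
Step 4 — Series with R1: Z_total = R1 + (R2 || C) = 10.01 - j0.313 Ω = 10.01∠-1.8° Ω.
Step 5 — Power factor: PF = cos(φ) = Re(Z)/|Z| = 10.006/10.011 = 0.9995.
Step 6 — Type: Im(Z) = -0.313 ⇒ leading (phase φ = -1.8°).

PF = 0.9995 (leading, φ = -1.8°)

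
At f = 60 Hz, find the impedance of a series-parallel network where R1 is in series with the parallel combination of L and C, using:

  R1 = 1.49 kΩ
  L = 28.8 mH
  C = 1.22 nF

Step 1 — Angular frequency: ω = 2π·f = 2π·60 = 377 rad/s.
Step 2 — Component impedances:
  R1: Z = R = 1490 Ω
  L: Z = jωL = j·377·0.0288 = 0 + j10.86 Ω
  C: Z = 1/(jωC) = -j/(ω·C) = 0 - j2.174e+06 Ω
Step 3 — Parallel branch: L || C = 1/(1/L + 1/C) = 0 + j10.86 Ω.
Step 4 — Series with R1: Z_total = R1 + (L || C) = 1490 + j10.86 Ω = 1490∠0.4° Ω.

Z = 1490 + j10.86 Ω = 1490∠0.4° Ω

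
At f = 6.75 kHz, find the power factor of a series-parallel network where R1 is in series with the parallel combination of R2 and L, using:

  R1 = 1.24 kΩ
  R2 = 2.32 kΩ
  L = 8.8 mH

Step 1 — Angular frequency: ω = 2π·f = 2π·6750 = 4.241e+04 rad/s.
Step 2 — Component impedances:
  R1: Z = R = 1240 Ω
  R2: Z = R = 2320 Ω
  L: Z = jωL = j·4.241e+04·0.0088 = 0 + j373.2 Ω
Step 3 — Parallel branch: R2 || L = 1/(1/R2 + 1/L) = 58.53 + j363.8 Ω.
Step 4 — Series with R1: Z_total = R1 + (R2 || L) = 1299 + j363.8 Ω = 1349∠15.7° Ω.
Step 5 — Power factor: PF = cos(φ) = Re(Z)/|Z| = 1299/1349 = 0.9629.
Step 6 — Type: Im(Z) = 363.8 ⇒ lagging (phase φ = 15.7°).

PF = 0.9629 (lagging, φ = 15.7°)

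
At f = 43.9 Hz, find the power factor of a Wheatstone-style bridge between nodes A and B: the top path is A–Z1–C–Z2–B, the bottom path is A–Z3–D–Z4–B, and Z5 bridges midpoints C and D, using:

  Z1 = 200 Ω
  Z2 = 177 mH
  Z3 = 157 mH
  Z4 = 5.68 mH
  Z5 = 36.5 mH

Step 1 — Angular frequency: ω = 2π·f = 2π·43.9 = 275.8 rad/s.
Step 2 — Component impedances:
  Z1: Z = R = 200 Ω
  Z2: Z = jωL = j·275.8·0.177 = 0 + j48.82 Ω
  Z3: Z = jωL = j·275.8·0.157 = 0 + j43.31 Ω
  Z4: Z = jωL = j·275.8·0.00568 = 0 + j1.567 Ω
  Z5: Z = jωL = j·275.8·0.0365 = 0 + j10.07 Ω
Step 3 — Bridge requires nodal analysis (the Z5 bridge couples midpoints C and D, so the two paths cannot be reduced to a simple series/parallel combination). Setting node B to ground and injecting 1 A at node A, the 3-node admittance system at A, C, D solves to V_A = Z_AB = 8.896 + j42.53 Ω = 43.45∠78.2° Ω.
Step 4 — Power factor: PF = cos(φ) = Re(Z)/|Z| = 8.896/43.45 = 0.2047.
Step 5 — Type: Im(Z) = 42.53 ⇒ lagging (phase φ = 78.2°).

PF = 0.2047 (lagging, φ = 78.2°)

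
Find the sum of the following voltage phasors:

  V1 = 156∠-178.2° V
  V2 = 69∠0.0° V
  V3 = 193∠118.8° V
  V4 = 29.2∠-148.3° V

Step 1 — Convert each phasor to rectangular form:
  V1 = 156·(cos(-178.2°) + j·sin(-178.2°)) = -155.9 - j4.9 V
  V2 = 69·(cos(0.0°) + j·sin(0.0°)) = 69 V
  V3 = 193·(cos(118.8°) + j·sin(118.8°)) = -92.98 + j169.1 V
  V4 = 29.2·(cos(-148.3°) + j·sin(-148.3°)) = -24.84 - j15.34 V
Step 2 — Sum components: V_total = -204.7 + j148.9 V.
Step 3 — Convert to polar: |V_total| = 253.2 V, ∠V_total = 144.0°.

V_total = 253.2∠144.0° V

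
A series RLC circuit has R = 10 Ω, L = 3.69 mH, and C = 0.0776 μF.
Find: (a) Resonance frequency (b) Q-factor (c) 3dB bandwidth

Step 1 — Resonance condition Im(Z)=0 gives ω₀ = 1/√(LC).
Step 2 — ω₀ = 1/√(0.00369·7.76e-08) = 5.91e+04 rad/s.
Step 3 — f₀ = ω₀/(2π) = 9405 Hz.
Step 4 — Series Q: Q = ω₀L/R = 5.91e+04·0.00369/10 = 21.81.
Step 5 — 3dB bandwidth: Δω = ω₀/Q = 2710 rad/s; BW = Δω/(2π) = 431.3 Hz.

(a) f₀ = 9405 Hz  (b) Q = 21.81  (c) BW = 431.3 Hz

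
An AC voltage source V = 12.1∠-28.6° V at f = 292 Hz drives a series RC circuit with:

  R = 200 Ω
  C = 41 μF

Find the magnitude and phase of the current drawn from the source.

Step 1 — Angular frequency: ω = 2π·f = 2π·292 = 1835 rad/s.
Step 2 — Component impedances:
  R: Z = R = 200 Ω
  C: Z = 1/(jωC) = -j/(ω·C) = 0 - j13.29 Ω
Step 3 — Series combination: Z_total = R + C = 200 - j13.29 Ω = 200.4∠-3.8° Ω.
Step 4 — Source phasor: V = 12.1∠-28.6° V = 10.62 - j5.792 V.
Step 5 — Ohm's law: I = V / Z_total = (10.62 - j5.792) / (200 - j13.29) = 0.0548 - j0.02532 A.
Step 6 — Convert to polar: |I| = 0.06037 A, ∠I = -24.8°.

I = 0.06037∠-24.8° A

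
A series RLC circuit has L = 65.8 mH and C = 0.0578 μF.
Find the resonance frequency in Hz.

Step 1 — Resonance condition Im(Z)=0 gives ω₀ = 1/√(LC).
Step 2 — ω₀ = 1/√(0.0658·5.78e-08) = 1.622e+04 rad/s.
Step 3 — f₀ = ω₀/(2π) = 2581 Hz.

f₀ = 2581 Hz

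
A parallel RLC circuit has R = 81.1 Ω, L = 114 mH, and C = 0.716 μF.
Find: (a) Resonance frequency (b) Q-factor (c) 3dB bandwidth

Step 1 — Resonance: ω₀ = 1/√(LC) = 1/√(0.114·7.16e-07) = 3500 rad/s.
Step 2 — f₀ = ω₀/(2π) = 557.1 Hz.
Step 3 — Parallel Q: Q = R/(ω₀L) = 81.1/(3500·0.114) = 0.2032.
Step 4 — Bandwidth: Δω = ω₀/Q = 1.722e+04 rad/s; BW = Δω/(2π) = 2741 Hz.

(a) f₀ = 557.1 Hz  (b) Q = 0.2032  (c) BW = 2741 Hz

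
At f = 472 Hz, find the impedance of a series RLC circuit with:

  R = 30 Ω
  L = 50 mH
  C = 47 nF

Step 1 — Angular frequency: ω = 2π·f = 2π·472 = 2966 rad/s.
Step 2 — Component impedances:
  R: Z = R = 30 Ω
  L: Z = jωL = j·2966·0.05 = 0 + j148.3 Ω
  C: Z = 1/(jωC) = -j/(ω·C) = 0 - j7174 Ω
Step 3 — Series combination: Z_total = R + L + C = 30 - j7026 Ω = 7026∠-89.8° Ω.

Z = 30 - j7026 Ω = 7026∠-89.8° Ω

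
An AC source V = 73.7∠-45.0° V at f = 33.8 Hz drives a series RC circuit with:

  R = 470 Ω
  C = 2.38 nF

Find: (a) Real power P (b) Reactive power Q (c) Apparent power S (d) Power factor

Step 1 — Angular frequency: ω = 2π·f = 2π·33.8 = 212.4 rad/s.
Step 2 — Component impedances:
  R: Z = R = 470 Ω
  C: Z = 1/(jωC) = -j/(ω·C) = 0 - j1.978e+06 Ω
Step 3 — Series combination: Z_total = R + C = 470 - j1.978e+06 Ω = 1.978e+06∠-90.0° Ω.
Step 4 — Source phasor: V = 73.7∠-45.0° V = 52.11 - j52.11 V.
Step 5 — Current: I = V / Z = 2.635e-05 + j2.633e-05 A = 3.725e-05∠45.0° A.
Step 6 — Complex power: S = V·I* = 6.522e-07 - j0.002745 VA.
Step 7 — Real power: P = Re(S) = 6.522e-07 W.
Step 8 — Reactive power: Q = Im(S) = -0.002745 VAR.
Step 9 — Apparent power: |S| = 0.002745 VA.
Step 10 — Power factor: PF = P/|S| = 0.0002376 (leading).

(a) P = 6.522e-07 W  (b) Q = -0.002745 VAR  (c) S = 0.002745 VA  (d) PF = 0.0002376 (leading)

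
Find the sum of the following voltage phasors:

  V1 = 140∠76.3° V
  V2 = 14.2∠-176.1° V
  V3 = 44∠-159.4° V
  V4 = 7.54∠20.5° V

Step 1 — Convert each phasor to rectangular form:
  V1 = 140·(cos(76.3°) + j·sin(76.3°)) = 33.16 + j136 V
  V2 = 14.2·(cos(-176.1°) + j·sin(-176.1°)) = -14.17 - j0.9658 V
  V3 = 44·(cos(-159.4°) + j·sin(-159.4°)) = -41.19 - j15.48 V
  V4 = 7.54·(cos(20.5°) + j·sin(20.5°)) = 7.063 + j2.641 V
Step 2 — Sum components: V_total = -15.13 + j122.2 V.
Step 3 — Convert to polar: |V_total| = 123.1 V, ∠V_total = 97.1°.

V_total = 123.1∠97.1° V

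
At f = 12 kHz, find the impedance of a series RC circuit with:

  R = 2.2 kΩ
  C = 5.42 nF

Step 1 — Angular frequency: ω = 2π·f = 2π·1.2e+04 = 7.54e+04 rad/s.
Step 2 — Component impedances:
  R: Z = R = 2200 Ω
  C: Z = 1/(jωC) = -j/(ω·C) = 0 - j2447 Ω
Step 3 — Series combination: Z_total = R + C = 2200 - j2447 Ω = 3291∠-48.0° Ω.

Z = 2200 - j2447 Ω = 3291∠-48.0° Ω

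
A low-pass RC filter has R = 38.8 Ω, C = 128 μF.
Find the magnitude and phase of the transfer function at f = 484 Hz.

Step 1 — Angular frequency: ω = 2π·484 = 3041 rad/s.
Step 2 — Transfer function: H(jω) = 1/(1 + jωRC).
Step 3 — Denominator: 1 + jωRC = 1 + j·3041·38.8·0.000128 = 1 + j15.1.
Step 4 — H = 0.004365 - j0.06592.
Step 5 — Magnitude: |H| = 0.06607 (-23.6 dB); phase: φ = -86.2°.

|H| = 0.06607 (-23.6 dB), φ = -86.2°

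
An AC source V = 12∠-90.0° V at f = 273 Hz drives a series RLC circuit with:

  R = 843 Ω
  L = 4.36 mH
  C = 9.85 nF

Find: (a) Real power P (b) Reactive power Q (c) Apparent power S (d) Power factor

Step 1 — Angular frequency: ω = 2π·f = 2π·273 = 1715 rad/s.
Step 2 — Component impedances:
  R: Z = R = 843 Ω
  L: Z = jωL = j·1715·0.00436 = 0 + j7.479 Ω
  C: Z = 1/(jωC) = -j/(ω·C) = 0 - j5.919e+04 Ω
Step 3 — Series combination: Z_total = R + L + C = 843 - j5.918e+04 Ω = 5.918e+04∠-89.2° Ω.
Step 4 — Source phasor: V = 12∠-90.0° V = 0 - j12 V.
Step 5 — Current: I = V / Z = 0.0002027 - j2.888e-06 A = 0.0002028∠-0.8° A.
Step 6 — Complex power: S = V·I* = 3.466e-05 - j0.002433 VA.
Step 7 — Real power: P = Re(S) = 3.466e-05 W.
Step 8 — Reactive power: Q = Im(S) = -0.002433 VAR.
Step 9 — Apparent power: |S| = 0.002433 VA.
Step 10 — Power factor: PF = P/|S| = 0.01424 (leading).

(a) P = 3.466e-05 W  (b) Q = -0.002433 VAR  (c) S = 0.002433 VA  (d) PF = 0.01424 (leading)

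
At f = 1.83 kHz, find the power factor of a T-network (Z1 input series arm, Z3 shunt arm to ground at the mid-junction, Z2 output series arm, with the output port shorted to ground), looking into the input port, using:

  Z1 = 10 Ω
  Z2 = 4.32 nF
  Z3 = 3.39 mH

Step 1 — Angular frequency: ω = 2π·f = 2π·1830 = 1.15e+04 rad/s.
Step 2 — Component impedances:
  Z1: Z = R = 10 Ω
  Z2: Z = 1/(jωC) = -j/(ω·C) = 0 - j2.013e+04 Ω
  Z3: Z = jωL = j·1.15e+04·0.00339 = 0 + j38.98 Ω
Step 3 — With the output port shorted to ground, the output series arm Z2 runs from the junction to ground; the shunt arm Z3 also runs from the junction to ground. They appear in parallel: Z3 || Z2 = 0 + j39.05 Ω.
Step 4 — Series with input arm Z1: Z_in = Z1 + (Z3 || Z2) = 10 + j39.05 Ω = 40.31∠75.6° Ω.
Step 5 — Power factor: PF = cos(φ) = Re(Z)/|Z| = 10/40.315 = 0.248.
Step 6 — Type: Im(Z) = 39.05 ⇒ lagging (phase φ = 75.6°).

PF = 0.248 (lagging, φ = 75.6°)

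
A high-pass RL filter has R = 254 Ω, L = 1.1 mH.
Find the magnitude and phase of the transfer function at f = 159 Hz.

Step 1 — Angular frequency: ω = 2π·159 = 999 rad/s.
Step 2 — Transfer function: H(jω) = jωL/(R + jωL).
Step 3 — Numerator jωL = j·1.099; denominator R + jωL = 254 + j1.099.
Step 4 — H = 1.872e-05 + j0.004326.
Step 5 — Magnitude: |H| = 0.004326 (-47.3 dB); phase: φ = 89.8°.

|H| = 0.004326 (-47.3 dB), φ = 89.8°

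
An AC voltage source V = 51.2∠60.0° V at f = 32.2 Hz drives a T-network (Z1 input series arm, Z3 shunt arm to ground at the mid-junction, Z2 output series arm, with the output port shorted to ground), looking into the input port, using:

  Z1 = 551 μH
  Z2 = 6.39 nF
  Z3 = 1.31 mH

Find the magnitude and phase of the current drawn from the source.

Step 1 — Angular frequency: ω = 2π·f = 2π·32.2 = 202.3 rad/s.
Step 2 — Component impedances:
  Z1: Z = jωL = j·202.3·0.000551 = 0 + j0.1115 Ω
  Z2: Z = 1/(jωC) = -j/(ω·C) = 0 - j7.735e+05 Ω
  Z3: Z = jωL = j·202.3·0.00131 = 0 + j0.265 Ω
Step 3 — With the output port shorted to ground, the output series arm Z2 runs from the junction to ground; the shunt arm Z3 also runs from the junction to ground. They appear in parallel: Z3 || Z2 = 0 + j0.265 Ω.
Step 4 — Series with input arm Z1: Z_in = Z1 + (Z3 || Z2) = 0 + j0.3765 Ω = 0.3765∠90.0° Ω.
Step 5 — Source phasor: V = 51.2∠60.0° V = 25.6 + j44.34 V.
Step 6 — Ohm's law: I = V / Z_total = (25.6 + j44.34) / (0 + j0.3765) = 117.8 - j67.99 A.
Step 7 — Convert to polar: |I| = 136 A, ∠I = -30.0°.

I = 136∠-30.0° A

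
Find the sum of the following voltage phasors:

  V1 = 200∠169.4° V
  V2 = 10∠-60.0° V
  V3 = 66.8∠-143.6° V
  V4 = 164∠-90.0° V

Step 1 — Convert each phasor to rectangular form:
  V1 = 200·(cos(169.4°) + j·sin(169.4°)) = -196.6 + j36.79 V
  V2 = 10·(cos(-60.0°) + j·sin(-60.0°)) = 5 - j8.66 V
  V3 = 66.8·(cos(-143.6°) + j·sin(-143.6°)) = -53.77 - j39.64 V
  V4 = 164·(cos(-90.0°) + j·sin(-90.0°)) = 0 - j164 V
Step 2 — Sum components: V_total = -245.4 - j175.5 V.
Step 3 — Convert to polar: |V_total| = 301.7 V, ∠V_total = -144.4°.

V_total = 301.7∠-144.4° V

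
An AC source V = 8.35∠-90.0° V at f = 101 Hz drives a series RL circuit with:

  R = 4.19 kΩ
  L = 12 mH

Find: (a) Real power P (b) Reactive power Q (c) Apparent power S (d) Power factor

Step 1 — Angular frequency: ω = 2π·f = 2π·101 = 634.6 rad/s.
Step 2 — Component impedances:
  R: Z = R = 4190 Ω
  L: Z = jωL = j·634.6·0.012 = 0 + j7.615 Ω
Step 3 — Series combination: Z_total = R + L = 4190 + j7.615 Ω = 4190∠0.1° Ω.
Step 4 — Source phasor: V = 8.35∠-90.0° V = 0 - j8.35 V.
Step 5 — Current: I = V / Z = -3.622e-06 - j0.001993 A = 0.001993∠-90.1° A.
Step 6 — Complex power: S = V·I* = 0.01664 + j3.024e-05 VA.
Step 7 — Real power: P = Re(S) = 0.01664 W.
Step 8 — Reactive power: Q = Im(S) = 3.024e-05 VAR.
Step 9 — Apparent power: |S| = 0.01664 VA.
Step 10 — Power factor: PF = P/|S| = 1 (lagging).

(a) P = 0.01664 W  (b) Q = 3.024e-05 VAR  (c) S = 0.01664 VA  (d) PF = 1 (lagging)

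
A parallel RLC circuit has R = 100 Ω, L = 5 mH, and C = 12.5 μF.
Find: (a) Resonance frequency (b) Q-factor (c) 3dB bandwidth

Step 1 — Resonance: ω₀ = 1/√(LC) = 1/√(0.005·1.25e-05) = 4000 rad/s.
Step 2 — f₀ = ω₀/(2π) = 636.6 Hz.
Step 3 — Parallel Q: Q = R/(ω₀L) = 100/(4000·0.005) = 5.
Step 4 — Bandwidth: Δω = ω₀/Q = 800 rad/s; BW = Δω/(2π) = 127.3 Hz.

(a) f₀ = 636.6 Hz  (b) Q = 5  (c) BW = 127.3 Hz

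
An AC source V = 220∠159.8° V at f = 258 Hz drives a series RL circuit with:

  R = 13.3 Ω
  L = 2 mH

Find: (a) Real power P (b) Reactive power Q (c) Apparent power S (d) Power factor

Step 1 — Angular frequency: ω = 2π·f = 2π·258 = 1621 rad/s.
Step 2 — Component impedances:
  R: Z = R = 13.3 Ω
  L: Z = jωL = j·1621·0.002 = 0 + j3.242 Ω
Step 3 — Series combination: Z_total = R + L = 13.3 + j3.242 Ω = 13.69∠13.7° Ω.
Step 4 — Source phasor: V = 220∠159.8° V = -206.5 + j75.97 V.
Step 5 — Current: I = V / Z = -13.34 + j8.963 A = 16.07∠146.1° A.
Step 6 — Complex power: S = V·I* = 3435 + j837.3 VA.
Step 7 — Real power: P = Re(S) = 3435 W.
Step 8 — Reactive power: Q = Im(S) = 837.3 VAR.
Step 9 — Apparent power: |S| = 3536 VA.
Step 10 — Power factor: PF = P/|S| = 0.9716 (lagging).

(a) P = 3435 W  (b) Q = 837.3 VAR  (c) S = 3536 VA  (d) PF = 0.9716 (lagging)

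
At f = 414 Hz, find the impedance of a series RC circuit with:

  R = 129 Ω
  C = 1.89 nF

Step 1 — Angular frequency: ω = 2π·f = 2π·414 = 2601 rad/s.
Step 2 — Component impedances:
  R: Z = R = 129 Ω
  C: Z = 1/(jωC) = -j/(ω·C) = 0 - j2.034e+05 Ω
Step 3 — Series combination: Z_total = R + C = 129 - j2.034e+05 Ω = 2.034e+05∠-90.0° Ω.

Z = 129 - j2.034e+05 Ω = 2.034e+05∠-90.0° Ω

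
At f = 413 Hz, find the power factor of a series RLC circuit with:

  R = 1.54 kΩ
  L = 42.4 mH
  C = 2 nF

Step 1 — Angular frequency: ω = 2π·f = 2π·413 = 2595 rad/s.
Step 2 — Component impedances:
  R: Z = R = 1540 Ω
  L: Z = jωL = j·2595·0.0424 = 0 + j110 Ω
  C: Z = 1/(jωC) = -j/(ω·C) = 0 - j1.927e+05 Ω
Step 3 — Series combination: Z_total = R + L + C = 1540 - j1.926e+05 Ω = 1.926e+05∠-89.5° Ω.
Step 4 — Power factor: PF = cos(φ) = Re(Z)/|Z| = 1540/1.9258e+05 = 0.007997.
Step 5 — Type: Im(Z) = -1.926e+05 ⇒ leading (phase φ = -89.5°).

PF = 0.007997 (leading, φ = -89.5°)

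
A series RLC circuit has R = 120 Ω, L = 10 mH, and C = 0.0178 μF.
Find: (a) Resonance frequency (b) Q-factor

Step 1 — Resonance condition Im(Z)=0 gives ω₀ = 1/√(LC).
Step 2 — ω₀ = 1/√(0.01·1.78e-08) = 7.495e+04 rad/s.
Step 3 — f₀ = ω₀/(2π) = 1.193e+04 Hz.
Step 4 — Series Q: Q = ω₀L/R = 7.495e+04·0.01/120 = 6.246.

(a) f₀ = 1.193e+04 Hz  (b) Q = 6.246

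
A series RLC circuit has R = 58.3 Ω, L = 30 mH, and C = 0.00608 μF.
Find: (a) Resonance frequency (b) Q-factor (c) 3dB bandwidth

Step 1 — Resonance: ω₀ = 1/√(LC) = 1/√(0.03·6.08e-09) = 7.404e+04 rad/s.
Step 2 — f₀ = ω₀/(2π) = 1.178e+04 Hz.
Step 3 — Series Q: Q = ω₀L/R = 7.404e+04·0.03/58.3 = 38.1.
Step 4 — Bandwidth: Δω = ω₀/Q = 1943 rad/s; BW = Δω/(2π) = 309.3 Hz.

(a) f₀ = 1.178e+04 Hz  (b) Q = 38.1  (c) BW = 309.3 Hz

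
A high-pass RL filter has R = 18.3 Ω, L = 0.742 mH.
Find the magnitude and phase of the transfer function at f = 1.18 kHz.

Step 1 — Angular frequency: ω = 2π·1180 = 7414 rad/s.
Step 2 — Transfer function: H(jω) = jωL/(R + jωL).
Step 3 — Numerator jωL = j·5.501; denominator R + jωL = 18.3 + j5.501.
Step 4 — H = 0.08288 + j0.2757.
Step 5 — Magnitude: |H| = 0.2879 (-10.8 dB); phase: φ = 73.3°.

|H| = 0.2879 (-10.8 dB), φ = 73.3°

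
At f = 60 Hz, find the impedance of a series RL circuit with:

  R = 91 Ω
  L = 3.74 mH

Step 1 — Angular frequency: ω = 2π·f = 2π·60 = 377 rad/s.
Step 2 — Component impedances:
  R: Z = R = 91 Ω
  L: Z = jωL = j·377·0.00374 = 0 + j1.41 Ω
Step 3 — Series combination: Z_total = R + L = 91 + j1.41 Ω = 91.01∠0.9° Ω.

Z = 91 + j1.41 Ω = 91.01∠0.9° Ω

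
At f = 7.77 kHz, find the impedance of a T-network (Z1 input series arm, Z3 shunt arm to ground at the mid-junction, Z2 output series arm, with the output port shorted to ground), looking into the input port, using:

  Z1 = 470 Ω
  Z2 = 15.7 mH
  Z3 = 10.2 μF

Step 1 — Angular frequency: ω = 2π·f = 2π·7770 = 4.882e+04 rad/s.
Step 2 — Component impedances:
  Z1: Z = R = 470 Ω
  Z2: Z = jωL = j·4.882e+04·0.0157 = 0 + j766.5 Ω
  Z3: Z = 1/(jωC) = -j/(ω·C) = 0 - j2.008 Ω
Step 3 — With the output port shorted to ground, the output series arm Z2 runs from the junction to ground; the shunt arm Z3 also runs from the junction to ground. They appear in parallel: Z3 || Z2 = 0 - j2.013 Ω.
Step 4 — Series with input arm Z1: Z_in = Z1 + (Z3 || Z2) = 470 - j2.013 Ω = 470∠-0.2° Ω.

Z = 470 - j2.013 Ω = 470∠-0.2° Ω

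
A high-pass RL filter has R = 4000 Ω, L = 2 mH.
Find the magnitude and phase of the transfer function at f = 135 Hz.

Step 1 — Angular frequency: ω = 2π·135 = 848.2 rad/s.
Step 2 — Transfer function: H(jω) = jωL/(R + jωL).
Step 3 — Numerator jωL = j·1.696; denominator R + jωL = 4000 + j1.696.
Step 4 — H = 1.799e-07 + j0.0004241.
Step 5 — Magnitude: |H| = 0.0004241 (-67.5 dB); phase: φ = 90.0°.

|H| = 0.0004241 (-67.5 dB), φ = 90.0°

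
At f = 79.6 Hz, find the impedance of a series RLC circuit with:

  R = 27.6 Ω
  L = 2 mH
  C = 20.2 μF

Step 1 — Angular frequency: ω = 2π·f = 2π·79.6 = 500.1 rad/s.
Step 2 — Component impedances:
  R: Z = R = 27.6 Ω
  L: Z = jωL = j·500.1·0.002 = 0 + j1 Ω
  C: Z = 1/(jωC) = -j/(ω·C) = 0 - j98.98 Ω
Step 3 — Series combination: Z_total = R + L + C = 27.6 - j97.98 Ω = 101.8∠-74.3° Ω.

Z = 27.6 - j97.98 Ω = 101.8∠-74.3° Ω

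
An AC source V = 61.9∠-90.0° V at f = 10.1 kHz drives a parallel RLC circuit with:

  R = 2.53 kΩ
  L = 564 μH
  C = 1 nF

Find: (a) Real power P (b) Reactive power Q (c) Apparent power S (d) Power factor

Step 1 — Angular frequency: ω = 2π·f = 2π·1.01e+04 = 6.346e+04 rad/s.
Step 2 — Component impedances:
  R: Z = R = 2530 Ω
  L: Z = jωL = j·6.346e+04·0.000564 = 0 + j35.79 Ω
  C: Z = 1/(jωC) = -j/(ω·C) = 0 - j1.576e+04 Ω
Step 3 — Parallel combination: 1/Z_total = 1/R + 1/L + 1/C; Z_total = 0.5085 + j35.87 Ω = 35.87∠89.2° Ω.
Step 4 — Source phasor: V = 61.9∠-90.0° V = 0 - j61.9 V.
Step 5 — Current: I = V / Z = -1.726 - j0.02447 A = 1.726∠-179.2° A.
Step 6 — Complex power: S = V·I* = 1.514 + j106.8 VA.
Step 7 — Real power: P = Re(S) = 1.514 W.
Step 8 — Reactive power: Q = Im(S) = 106.8 VAR.
Step 9 — Apparent power: |S| = 106.8 VA.
Step 10 — Power factor: PF = P/|S| = 0.01418 (lagging).

(a) P = 1.514 W  (b) Q = 106.8 VAR  (c) S = 106.8 VA  (d) PF = 0.01418 (lagging)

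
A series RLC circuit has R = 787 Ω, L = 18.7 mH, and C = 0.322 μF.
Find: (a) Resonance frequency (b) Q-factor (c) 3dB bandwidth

Step 1 — Resonance condition Im(Z)=0 gives ω₀ = 1/√(LC).
Step 2 — ω₀ = 1/√(0.0187·3.22e-07) = 1.289e+04 rad/s.
Step 3 — f₀ = ω₀/(2π) = 2051 Hz.
Step 4 — Series Q: Q = ω₀L/R = 1.289e+04·0.0187/787 = 0.3062.
Step 5 — 3dB bandwidth: Δω = ω₀/Q = 4.209e+04 rad/s; BW = Δω/(2π) = 6698 Hz.

(a) f₀ = 2051 Hz  (b) Q = 0.3062  (c) BW = 6698 Hz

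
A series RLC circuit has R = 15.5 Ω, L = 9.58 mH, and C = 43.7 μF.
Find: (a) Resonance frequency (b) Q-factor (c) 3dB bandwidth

Step 1 — Resonance: ω₀ = 1/√(LC) = 1/√(0.00958·4.37e-05) = 1546 rad/s.
Step 2 — f₀ = ω₀/(2π) = 246 Hz.
Step 3 — Series Q: Q = ω₀L/R = 1546·0.00958/15.5 = 0.9552.
Step 4 — Bandwidth: Δω = ω₀/Q = 1618 rad/s; BW = Δω/(2π) = 257.5 Hz.

(a) f₀ = 246 Hz  (b) Q = 0.9552  (c) BW = 257.5 Hz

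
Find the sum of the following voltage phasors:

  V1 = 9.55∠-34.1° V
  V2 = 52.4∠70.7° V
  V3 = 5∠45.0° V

Step 1 — Convert each phasor to rectangular form:
  V1 = 9.55·(cos(-34.1°) + j·sin(-34.1°)) = 7.908 - j5.354 V
  V2 = 52.4·(cos(70.7°) + j·sin(70.7°)) = 17.32 + j49.46 V
  V3 = 5·(cos(45.0°) + j·sin(45.0°)) = 3.536 + j3.536 V
Step 2 — Sum components: V_total = 28.76 + j47.64 V.
Step 3 — Convert to polar: |V_total| = 55.65 V, ∠V_total = 58.9°.

V_total = 55.65∠58.9° V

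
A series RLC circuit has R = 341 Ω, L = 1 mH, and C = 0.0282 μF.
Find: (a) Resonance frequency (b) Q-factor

Step 1 — Resonance condition Im(Z)=0 gives ω₀ = 1/√(LC).
Step 2 — ω₀ = 1/√(0.001·2.82e-08) = 1.883e+05 rad/s.
Step 3 — f₀ = ω₀/(2π) = 2.997e+04 Hz.
Step 4 — Series Q: Q = ω₀L/R = 1.883e+05·0.001/341 = 0.5522.

(a) f₀ = 2.997e+04 Hz  (b) Q = 0.5522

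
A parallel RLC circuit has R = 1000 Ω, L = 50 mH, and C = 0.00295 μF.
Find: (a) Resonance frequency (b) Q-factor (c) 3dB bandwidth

Step 1 — Resonance: ω₀ = 1/√(LC) = 1/√(0.05·2.95e-09) = 8.234e+04 rad/s.
Step 2 — f₀ = ω₀/(2π) = 1.31e+04 Hz.
Step 3 — Parallel Q: Q = R/(ω₀L) = 1000/(8.234e+04·0.05) = 0.2429.
Step 4 — Bandwidth: Δω = ω₀/Q = 3.39e+05 rad/s; BW = Δω/(2π) = 5.395e+04 Hz.

(a) f₀ = 1.31e+04 Hz  (b) Q = 0.2429  (c) BW = 5.395e+04 Hz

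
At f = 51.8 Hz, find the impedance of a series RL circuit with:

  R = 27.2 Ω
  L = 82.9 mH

Step 1 — Angular frequency: ω = 2π·f = 2π·51.8 = 325.5 rad/s.
Step 2 — Component impedances:
  R: Z = R = 27.2 Ω
  L: Z = jωL = j·325.5·0.0829 = 0 + j26.98 Ω
Step 3 — Series combination: Z_total = R + L = 27.2 + j26.98 Ω = 38.31∠44.8° Ω.

Z = 27.2 + j26.98 Ω = 38.31∠44.8° Ω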